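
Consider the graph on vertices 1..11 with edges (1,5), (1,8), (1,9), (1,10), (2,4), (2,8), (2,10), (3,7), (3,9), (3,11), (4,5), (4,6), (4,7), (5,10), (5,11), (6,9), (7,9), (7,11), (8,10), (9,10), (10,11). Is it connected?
Yes (BFS from 1 visits [1, 5, 8, 9, 10, 4, 11, 2, 3, 6, 7] — all 11 vertices reached)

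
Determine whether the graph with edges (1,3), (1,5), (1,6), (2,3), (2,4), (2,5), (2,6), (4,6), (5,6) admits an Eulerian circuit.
No (2 vertices have odd degree: {1, 5}; Eulerian circuit requires 0)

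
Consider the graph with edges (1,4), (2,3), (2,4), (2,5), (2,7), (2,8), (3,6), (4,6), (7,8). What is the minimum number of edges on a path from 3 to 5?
2 (path: 3 -> 2 -> 5, 2 edges)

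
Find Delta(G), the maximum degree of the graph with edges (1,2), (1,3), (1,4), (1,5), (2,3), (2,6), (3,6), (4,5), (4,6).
4 (attained at vertex 1)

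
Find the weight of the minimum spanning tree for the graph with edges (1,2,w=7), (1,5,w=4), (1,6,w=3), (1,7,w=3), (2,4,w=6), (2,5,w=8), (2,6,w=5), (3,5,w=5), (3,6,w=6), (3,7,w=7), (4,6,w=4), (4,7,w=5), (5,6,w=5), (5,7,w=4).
24 (MST edges: (1,5,w=4), (1,6,w=3), (1,7,w=3), (2,6,w=5), (3,5,w=5), (4,6,w=4); sum of weights 4 + 3 + 3 + 5 + 5 + 4 = 24)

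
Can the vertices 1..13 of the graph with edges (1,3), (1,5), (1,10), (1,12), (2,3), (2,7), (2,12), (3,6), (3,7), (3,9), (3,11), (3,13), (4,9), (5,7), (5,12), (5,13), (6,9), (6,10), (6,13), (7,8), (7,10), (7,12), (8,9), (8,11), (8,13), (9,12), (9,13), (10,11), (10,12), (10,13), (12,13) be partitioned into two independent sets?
No (odd cycle of length 3: 5 -> 1 -> 12 -> 5)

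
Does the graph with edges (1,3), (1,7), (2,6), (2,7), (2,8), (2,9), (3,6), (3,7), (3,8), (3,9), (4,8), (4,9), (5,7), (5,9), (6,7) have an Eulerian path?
No (4 vertices have odd degree: {3, 6, 7, 8}; Eulerian path requires 0 or 2)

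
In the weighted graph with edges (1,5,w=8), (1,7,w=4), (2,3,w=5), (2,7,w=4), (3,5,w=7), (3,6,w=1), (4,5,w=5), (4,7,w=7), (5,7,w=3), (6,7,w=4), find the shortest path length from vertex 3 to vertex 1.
9 (path: 3 -> 6 -> 7 -> 1; weights 1 + 4 + 4 = 9)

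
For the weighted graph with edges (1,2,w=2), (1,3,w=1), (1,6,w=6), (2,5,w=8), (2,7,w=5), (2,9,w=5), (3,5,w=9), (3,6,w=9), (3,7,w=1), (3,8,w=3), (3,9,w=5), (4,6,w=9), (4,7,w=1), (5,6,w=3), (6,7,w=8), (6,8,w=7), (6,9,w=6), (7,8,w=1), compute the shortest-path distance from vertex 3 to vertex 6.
7 (path: 3 -> 1 -> 6; weights 1 + 6 = 7)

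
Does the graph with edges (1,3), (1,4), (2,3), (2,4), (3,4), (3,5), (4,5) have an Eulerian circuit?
Yes (the graph is connected and all 5 vertices have even degree)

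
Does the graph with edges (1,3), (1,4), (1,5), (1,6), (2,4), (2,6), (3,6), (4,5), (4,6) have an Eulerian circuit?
Yes (the graph is connected and all 6 vertices have even degree)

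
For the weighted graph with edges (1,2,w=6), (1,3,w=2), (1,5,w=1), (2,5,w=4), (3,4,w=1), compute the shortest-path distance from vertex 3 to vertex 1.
2 (path: 3 -> 1; weights 2 = 2)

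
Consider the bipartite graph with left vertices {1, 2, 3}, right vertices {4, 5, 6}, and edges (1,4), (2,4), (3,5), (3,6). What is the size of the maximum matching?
2 (matching: (1,4), (3,6); upper bound min(|L|,|R|) = min(3,3) = 3)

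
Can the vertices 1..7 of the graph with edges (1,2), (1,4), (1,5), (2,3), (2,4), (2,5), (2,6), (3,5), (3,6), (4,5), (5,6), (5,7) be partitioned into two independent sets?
No (odd cycle of length 3: 5 -> 1 -> 2 -> 5)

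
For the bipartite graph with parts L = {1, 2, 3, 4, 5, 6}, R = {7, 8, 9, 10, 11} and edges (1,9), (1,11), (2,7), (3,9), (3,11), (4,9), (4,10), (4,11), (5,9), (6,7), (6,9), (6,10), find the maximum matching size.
4 (matching: (1,11), (2,7), (3,9), (4,10); upper bound min(|L|,|R|) = min(6,5) = 5)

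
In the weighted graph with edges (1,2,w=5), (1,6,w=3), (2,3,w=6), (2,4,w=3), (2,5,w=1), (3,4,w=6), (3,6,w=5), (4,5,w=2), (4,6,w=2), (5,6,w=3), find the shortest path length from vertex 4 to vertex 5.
2 (path: 4 -> 5; weights 2 = 2)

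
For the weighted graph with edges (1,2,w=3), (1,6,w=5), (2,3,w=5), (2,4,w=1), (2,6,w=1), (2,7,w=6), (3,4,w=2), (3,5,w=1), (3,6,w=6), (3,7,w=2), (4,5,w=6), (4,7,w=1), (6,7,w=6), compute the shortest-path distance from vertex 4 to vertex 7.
1 (path: 4 -> 7; weights 1 = 1)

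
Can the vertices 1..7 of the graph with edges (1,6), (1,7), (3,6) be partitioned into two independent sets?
Yes. Partition: {1, 2, 3, 4, 5}, {6, 7}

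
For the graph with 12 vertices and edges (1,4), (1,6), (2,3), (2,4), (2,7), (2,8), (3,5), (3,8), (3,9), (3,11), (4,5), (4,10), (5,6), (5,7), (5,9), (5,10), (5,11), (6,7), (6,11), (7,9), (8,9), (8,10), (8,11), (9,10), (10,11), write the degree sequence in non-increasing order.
[7, 5, 5, 5, 5, 5, 4, 4, 4, 4, 2, 0] (degrees: deg(1)=2, deg(2)=4, deg(3)=5, deg(4)=4, deg(5)=7, deg(6)=4, deg(7)=4, deg(8)=5, deg(9)=5, deg(10)=5, deg(11)=5, deg(12)=0)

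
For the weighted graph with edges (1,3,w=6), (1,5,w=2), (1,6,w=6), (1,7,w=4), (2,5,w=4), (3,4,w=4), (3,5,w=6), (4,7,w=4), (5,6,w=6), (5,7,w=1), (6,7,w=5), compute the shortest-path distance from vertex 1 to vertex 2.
6 (path: 1 -> 5 -> 2; weights 2 + 4 = 6)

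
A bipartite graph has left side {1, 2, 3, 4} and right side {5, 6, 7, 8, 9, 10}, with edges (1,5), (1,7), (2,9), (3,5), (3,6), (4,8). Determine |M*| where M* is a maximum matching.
4 (matching: (1,7), (2,9), (3,6), (4,8); upper bound min(|L|,|R|) = min(4,6) = 4)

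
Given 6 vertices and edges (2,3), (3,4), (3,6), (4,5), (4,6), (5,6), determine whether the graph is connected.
No, it has 2 components: {1}, {2, 3, 4, 5, 6}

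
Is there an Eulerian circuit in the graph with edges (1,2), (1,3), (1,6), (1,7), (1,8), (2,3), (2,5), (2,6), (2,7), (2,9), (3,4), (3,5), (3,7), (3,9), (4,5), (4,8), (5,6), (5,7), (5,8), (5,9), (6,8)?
No (4 vertices have odd degree: {1, 4, 5, 9}; Eulerian circuit requires 0)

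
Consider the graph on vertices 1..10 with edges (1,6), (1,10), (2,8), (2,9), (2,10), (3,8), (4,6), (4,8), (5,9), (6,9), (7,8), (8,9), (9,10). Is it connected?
Yes (BFS from 1 visits [1, 6, 10, 4, 9, 2, 8, 5, 3, 7] — all 10 vertices reached)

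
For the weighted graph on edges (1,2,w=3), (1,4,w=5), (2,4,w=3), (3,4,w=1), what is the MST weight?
7 (MST edges: (1,2,w=3), (2,4,w=3), (3,4,w=1); sum of weights 3 + 3 + 1 = 7)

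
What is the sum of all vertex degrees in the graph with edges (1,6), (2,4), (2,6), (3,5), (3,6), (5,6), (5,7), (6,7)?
16 (handshake: sum of degrees = 2|E| = 2 x 8 = 16)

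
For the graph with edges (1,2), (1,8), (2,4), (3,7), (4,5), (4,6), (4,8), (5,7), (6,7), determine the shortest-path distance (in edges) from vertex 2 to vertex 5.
2 (path: 2 -> 4 -> 5, 2 edges)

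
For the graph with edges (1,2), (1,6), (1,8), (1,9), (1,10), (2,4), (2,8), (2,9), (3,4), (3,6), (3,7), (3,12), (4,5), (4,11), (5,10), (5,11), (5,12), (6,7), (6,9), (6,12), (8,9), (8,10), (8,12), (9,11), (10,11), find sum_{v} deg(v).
50 (handshake: sum of degrees = 2|E| = 2 x 25 = 50)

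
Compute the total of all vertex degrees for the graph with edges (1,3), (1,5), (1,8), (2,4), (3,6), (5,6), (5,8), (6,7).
16 (handshake: sum of degrees = 2|E| = 2 x 8 = 16)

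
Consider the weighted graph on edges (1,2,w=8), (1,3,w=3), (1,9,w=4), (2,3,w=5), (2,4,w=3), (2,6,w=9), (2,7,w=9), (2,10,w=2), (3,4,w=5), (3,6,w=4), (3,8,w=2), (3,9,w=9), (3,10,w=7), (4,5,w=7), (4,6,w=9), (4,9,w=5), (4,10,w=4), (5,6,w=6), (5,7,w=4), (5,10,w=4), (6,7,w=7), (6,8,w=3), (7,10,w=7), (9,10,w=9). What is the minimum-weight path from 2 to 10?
2 (path: 2 -> 10; weights 2 = 2)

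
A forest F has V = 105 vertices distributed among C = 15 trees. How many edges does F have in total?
90 (Each of the 15 component trees on V_i vertices has V_i - 1 edges; summing gives V - C = 105 - 15 = 90)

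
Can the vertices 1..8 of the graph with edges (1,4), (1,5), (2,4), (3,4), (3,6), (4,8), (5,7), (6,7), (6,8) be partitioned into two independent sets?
Yes. Partition: {1, 2, 3, 7, 8}, {4, 5, 6}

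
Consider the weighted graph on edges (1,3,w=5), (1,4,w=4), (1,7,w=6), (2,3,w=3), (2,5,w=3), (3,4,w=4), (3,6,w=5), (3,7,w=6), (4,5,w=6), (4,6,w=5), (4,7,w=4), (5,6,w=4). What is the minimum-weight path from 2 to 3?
3 (path: 2 -> 3; weights 3 = 3)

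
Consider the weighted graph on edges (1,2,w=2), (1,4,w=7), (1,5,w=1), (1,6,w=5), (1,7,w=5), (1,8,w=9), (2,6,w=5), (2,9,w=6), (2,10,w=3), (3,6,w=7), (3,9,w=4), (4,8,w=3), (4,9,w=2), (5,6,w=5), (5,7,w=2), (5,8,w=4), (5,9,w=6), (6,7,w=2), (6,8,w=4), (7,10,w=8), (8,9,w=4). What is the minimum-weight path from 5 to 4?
7 (path: 5 -> 8 -> 4; weights 4 + 3 = 7)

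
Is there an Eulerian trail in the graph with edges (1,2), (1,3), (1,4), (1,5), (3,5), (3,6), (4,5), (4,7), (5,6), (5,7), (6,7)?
No (6 vertices have odd degree: {2, 3, 4, 5, 6, 7}; Eulerian path requires 0 or 2)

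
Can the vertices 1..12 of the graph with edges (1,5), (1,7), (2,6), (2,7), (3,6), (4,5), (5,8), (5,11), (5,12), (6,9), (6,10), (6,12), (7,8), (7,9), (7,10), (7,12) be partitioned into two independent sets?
Yes. Partition: {1, 2, 3, 4, 8, 9, 10, 11, 12}, {5, 6, 7}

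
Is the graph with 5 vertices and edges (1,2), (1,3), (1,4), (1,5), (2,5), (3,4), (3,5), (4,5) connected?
Yes (BFS from 1 visits [1, 2, 3, 4, 5] — all 5 vertices reached)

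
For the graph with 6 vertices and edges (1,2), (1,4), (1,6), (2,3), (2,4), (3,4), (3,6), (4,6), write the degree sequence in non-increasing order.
[4, 3, 3, 3, 3, 0] (degrees: deg(1)=3, deg(2)=3, deg(3)=3, deg(4)=4, deg(5)=0, deg(6)=3)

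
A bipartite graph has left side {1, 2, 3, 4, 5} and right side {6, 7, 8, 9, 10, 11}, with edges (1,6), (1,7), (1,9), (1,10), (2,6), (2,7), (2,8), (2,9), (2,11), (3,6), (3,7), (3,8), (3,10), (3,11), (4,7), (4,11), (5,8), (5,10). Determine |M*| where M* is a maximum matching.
5 (matching: (1,10), (2,9), (3,11), (4,7), (5,8); upper bound min(|L|,|R|) = min(5,6) = 5)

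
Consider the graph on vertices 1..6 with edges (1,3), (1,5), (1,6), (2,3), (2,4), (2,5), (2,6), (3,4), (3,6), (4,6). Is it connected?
Yes (BFS from 1 visits [1, 3, 5, 6, 2, 4] — all 6 vertices reached)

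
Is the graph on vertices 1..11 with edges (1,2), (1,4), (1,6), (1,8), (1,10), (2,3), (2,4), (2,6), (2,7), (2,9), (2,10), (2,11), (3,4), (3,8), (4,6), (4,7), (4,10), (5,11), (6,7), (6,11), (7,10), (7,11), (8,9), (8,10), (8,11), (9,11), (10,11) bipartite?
No (odd cycle of length 3: 10 -> 1 -> 2 -> 10)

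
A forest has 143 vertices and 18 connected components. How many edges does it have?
125 (Each of the 18 component trees on V_i vertices has V_i - 1 edges; summing gives V - C = 143 - 18 = 125)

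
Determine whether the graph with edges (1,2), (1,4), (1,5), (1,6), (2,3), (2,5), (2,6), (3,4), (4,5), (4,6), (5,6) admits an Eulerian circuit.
Yes (the graph is connected and all 6 vertices have even degree)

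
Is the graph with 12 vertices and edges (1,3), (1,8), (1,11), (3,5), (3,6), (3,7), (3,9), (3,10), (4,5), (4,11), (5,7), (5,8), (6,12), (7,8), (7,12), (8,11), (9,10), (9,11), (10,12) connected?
No, it has 2 components: {1, 3, 4, 5, 6, 7, 8, 9, 10, 11, 12}, {2}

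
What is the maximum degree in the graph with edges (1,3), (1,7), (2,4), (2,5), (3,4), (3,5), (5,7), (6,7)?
3 (attained at vertices 3, 5, 7)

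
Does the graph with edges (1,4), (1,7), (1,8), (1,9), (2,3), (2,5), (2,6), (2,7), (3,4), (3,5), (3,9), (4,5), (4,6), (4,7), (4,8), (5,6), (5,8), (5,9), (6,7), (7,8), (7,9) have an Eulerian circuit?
Yes (the graph is connected and all 9 vertices have even degree)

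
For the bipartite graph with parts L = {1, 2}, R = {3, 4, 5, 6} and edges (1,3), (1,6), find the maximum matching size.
1 (matching: (1,6); upper bound min(|L|,|R|) = min(2,4) = 2)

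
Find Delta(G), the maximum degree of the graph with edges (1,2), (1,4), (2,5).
2 (attained at vertices 1, 2)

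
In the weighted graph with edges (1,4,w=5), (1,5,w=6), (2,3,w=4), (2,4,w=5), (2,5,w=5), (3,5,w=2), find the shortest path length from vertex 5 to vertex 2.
5 (path: 5 -> 2; weights 5 = 5)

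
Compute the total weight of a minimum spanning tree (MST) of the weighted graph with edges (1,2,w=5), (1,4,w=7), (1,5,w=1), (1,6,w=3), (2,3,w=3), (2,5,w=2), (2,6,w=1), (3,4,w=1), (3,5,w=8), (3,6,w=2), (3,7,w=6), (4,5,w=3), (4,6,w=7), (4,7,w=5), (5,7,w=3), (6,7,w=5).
10 (MST edges: (1,5,w=1), (2,5,w=2), (2,6,w=1), (3,4,w=1), (3,6,w=2), (5,7,w=3); sum of weights 1 + 2 + 1 + 1 + 2 + 3 = 10)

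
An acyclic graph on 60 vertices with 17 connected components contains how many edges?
43 (Each of the 17 component trees on V_i vertices has V_i - 1 edges; summing gives V - C = 60 - 17 = 43)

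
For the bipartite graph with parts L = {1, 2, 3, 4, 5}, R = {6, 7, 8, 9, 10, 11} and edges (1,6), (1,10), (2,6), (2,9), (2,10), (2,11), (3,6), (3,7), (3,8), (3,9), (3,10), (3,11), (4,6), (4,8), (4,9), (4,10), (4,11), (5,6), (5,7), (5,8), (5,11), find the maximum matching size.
5 (matching: (1,10), (2,11), (3,9), (4,8), (5,7); upper bound min(|L|,|R|) = min(5,6) = 5)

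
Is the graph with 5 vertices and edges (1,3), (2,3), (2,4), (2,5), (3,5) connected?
Yes (BFS from 1 visits [1, 3, 2, 5, 4] — all 5 vertices reached)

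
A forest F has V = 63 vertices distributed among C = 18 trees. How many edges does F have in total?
45 (Each of the 18 component trees on V_i vertices has V_i - 1 edges; summing gives V - C = 63 - 18 = 45)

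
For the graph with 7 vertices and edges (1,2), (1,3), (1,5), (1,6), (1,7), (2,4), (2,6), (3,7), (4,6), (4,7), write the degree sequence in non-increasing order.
[5, 3, 3, 3, 3, 2, 1] (degrees: deg(1)=5, deg(2)=3, deg(3)=2, deg(4)=3, deg(5)=1, deg(6)=3, deg(7)=3)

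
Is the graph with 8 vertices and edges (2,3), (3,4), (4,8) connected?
No, it has 5 components: {1}, {2, 3, 4, 8}, {5}, {6}, {7}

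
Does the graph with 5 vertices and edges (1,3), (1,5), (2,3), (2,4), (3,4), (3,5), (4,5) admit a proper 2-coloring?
No (odd cycle of length 3: 5 -> 1 -> 3 -> 5)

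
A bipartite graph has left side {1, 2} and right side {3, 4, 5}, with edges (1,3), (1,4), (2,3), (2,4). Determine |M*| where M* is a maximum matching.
2 (matching: (1,4), (2,3); upper bound min(|L|,|R|) = min(2,3) = 2)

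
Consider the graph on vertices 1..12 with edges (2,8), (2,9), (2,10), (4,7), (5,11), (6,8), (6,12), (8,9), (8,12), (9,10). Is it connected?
No, it has 5 components: {1}, {2, 6, 8, 9, 10, 12}, {3}, {4, 7}, {5, 11}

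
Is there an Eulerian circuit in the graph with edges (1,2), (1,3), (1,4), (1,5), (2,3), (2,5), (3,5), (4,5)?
No (2 vertices have odd degree: {2, 3}; Eulerian circuit requires 0)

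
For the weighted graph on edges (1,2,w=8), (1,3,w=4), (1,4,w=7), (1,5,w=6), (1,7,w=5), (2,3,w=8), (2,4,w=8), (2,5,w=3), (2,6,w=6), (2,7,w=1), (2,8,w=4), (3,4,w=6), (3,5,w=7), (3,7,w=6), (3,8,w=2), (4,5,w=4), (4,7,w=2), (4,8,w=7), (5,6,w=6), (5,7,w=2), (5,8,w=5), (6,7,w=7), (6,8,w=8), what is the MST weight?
21 (MST edges: (1,3,w=4), (2,6,w=6), (2,7,w=1), (2,8,w=4), (3,8,w=2), (4,7,w=2), (5,7,w=2); sum of weights 4 + 6 + 1 + 4 + 2 + 2 + 2 = 21)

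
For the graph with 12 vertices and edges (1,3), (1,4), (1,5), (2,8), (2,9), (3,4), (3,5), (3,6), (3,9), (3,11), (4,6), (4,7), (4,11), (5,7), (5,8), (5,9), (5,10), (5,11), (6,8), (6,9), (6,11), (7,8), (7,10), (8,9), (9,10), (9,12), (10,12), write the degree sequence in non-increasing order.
[7, 7, 6, 5, 5, 5, 4, 4, 4, 3, 2, 2] (degrees: deg(1)=3, deg(2)=2, deg(3)=6, deg(4)=5, deg(5)=7, deg(6)=5, deg(7)=4, deg(8)=5, deg(9)=7, deg(10)=4, deg(11)=4, deg(12)=2)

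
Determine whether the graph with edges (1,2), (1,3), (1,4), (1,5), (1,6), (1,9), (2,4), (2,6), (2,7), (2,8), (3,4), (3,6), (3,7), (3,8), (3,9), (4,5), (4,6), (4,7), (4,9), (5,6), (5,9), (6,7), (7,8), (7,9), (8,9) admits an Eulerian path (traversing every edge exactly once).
Yes (the graph is connected and exactly 2 vertices have odd degree: {2, 4}; any Eulerian path must start and end at those)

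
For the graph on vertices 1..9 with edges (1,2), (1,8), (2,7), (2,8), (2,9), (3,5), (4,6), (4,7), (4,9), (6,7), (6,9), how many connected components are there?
2 (components: {1, 2, 4, 6, 7, 8, 9}, {3, 5})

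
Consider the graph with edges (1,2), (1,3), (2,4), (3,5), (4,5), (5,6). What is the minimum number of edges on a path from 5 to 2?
2 (path: 5 -> 4 -> 2, 2 edges)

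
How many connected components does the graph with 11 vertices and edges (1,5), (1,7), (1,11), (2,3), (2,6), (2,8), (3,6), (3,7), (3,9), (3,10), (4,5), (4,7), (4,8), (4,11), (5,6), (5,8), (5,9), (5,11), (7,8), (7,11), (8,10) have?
1 (components: {1, 2, 3, 4, 5, 6, 7, 8, 9, 10, 11})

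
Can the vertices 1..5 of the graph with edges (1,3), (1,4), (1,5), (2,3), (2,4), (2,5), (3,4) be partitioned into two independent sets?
No (odd cycle of length 3: 4 -> 1 -> 3 -> 4)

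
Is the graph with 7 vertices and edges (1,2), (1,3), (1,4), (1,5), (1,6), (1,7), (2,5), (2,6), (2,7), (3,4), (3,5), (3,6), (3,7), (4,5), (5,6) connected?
Yes (BFS from 1 visits [1, 2, 3, 4, 5, 6, 7] — all 7 vertices reached)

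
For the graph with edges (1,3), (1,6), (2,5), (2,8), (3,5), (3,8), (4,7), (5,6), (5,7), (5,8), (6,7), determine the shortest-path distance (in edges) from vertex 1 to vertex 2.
3 (path: 1 -> 6 -> 5 -> 2, 3 edges)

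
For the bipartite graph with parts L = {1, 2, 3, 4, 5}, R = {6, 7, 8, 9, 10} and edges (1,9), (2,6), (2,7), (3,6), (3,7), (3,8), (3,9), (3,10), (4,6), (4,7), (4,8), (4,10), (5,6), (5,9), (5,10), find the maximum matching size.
5 (matching: (1,9), (2,7), (3,10), (4,8), (5,6); upper bound min(|L|,|R|) = min(5,5) = 5)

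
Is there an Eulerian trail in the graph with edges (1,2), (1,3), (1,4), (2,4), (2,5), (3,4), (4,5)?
Yes (the graph is connected and exactly 2 vertices have odd degree: {1, 2}; any Eulerian path must start and end at those)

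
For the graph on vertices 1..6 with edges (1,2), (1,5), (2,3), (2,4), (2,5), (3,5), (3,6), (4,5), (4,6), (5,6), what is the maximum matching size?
3 (matching: (1,2), (3,5), (4,6); upper bound floor(n/2) = floor(6/2) = 3)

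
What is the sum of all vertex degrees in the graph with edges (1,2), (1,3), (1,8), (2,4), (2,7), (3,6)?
12 (handshake: sum of degrees = 2|E| = 2 x 6 = 12)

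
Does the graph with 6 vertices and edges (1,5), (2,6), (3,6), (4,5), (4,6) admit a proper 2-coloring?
Yes. Partition: {1, 2, 3, 4}, {5, 6}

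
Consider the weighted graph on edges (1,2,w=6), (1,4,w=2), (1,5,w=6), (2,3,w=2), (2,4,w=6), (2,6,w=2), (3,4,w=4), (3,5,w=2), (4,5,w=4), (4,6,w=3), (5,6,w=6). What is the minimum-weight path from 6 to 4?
3 (path: 6 -> 4; weights 3 = 3)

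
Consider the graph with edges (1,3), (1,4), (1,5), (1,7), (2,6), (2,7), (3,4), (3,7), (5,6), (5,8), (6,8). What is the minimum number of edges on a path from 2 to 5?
2 (path: 2 -> 6 -> 5, 2 edges)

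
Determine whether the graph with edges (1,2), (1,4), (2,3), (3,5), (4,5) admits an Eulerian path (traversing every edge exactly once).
Yes — and in fact it has an Eulerian circuit (the graph is connected and all 5 vertices have even degree)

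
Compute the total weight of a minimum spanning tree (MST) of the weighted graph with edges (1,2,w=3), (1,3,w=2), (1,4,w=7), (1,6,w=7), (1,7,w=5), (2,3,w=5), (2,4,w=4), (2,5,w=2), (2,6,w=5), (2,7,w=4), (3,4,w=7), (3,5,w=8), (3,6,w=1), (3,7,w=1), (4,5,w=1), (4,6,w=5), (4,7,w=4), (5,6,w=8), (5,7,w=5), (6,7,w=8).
10 (MST edges: (1,2,w=3), (1,3,w=2), (2,5,w=2), (3,6,w=1), (3,7,w=1), (4,5,w=1); sum of weights 3 + 2 + 2 + 1 + 1 + 1 = 10)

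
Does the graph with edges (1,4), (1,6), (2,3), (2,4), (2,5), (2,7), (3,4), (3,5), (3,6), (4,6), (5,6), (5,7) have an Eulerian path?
Yes — and in fact it has an Eulerian circuit (the graph is connected and all 7 vertices have even degree)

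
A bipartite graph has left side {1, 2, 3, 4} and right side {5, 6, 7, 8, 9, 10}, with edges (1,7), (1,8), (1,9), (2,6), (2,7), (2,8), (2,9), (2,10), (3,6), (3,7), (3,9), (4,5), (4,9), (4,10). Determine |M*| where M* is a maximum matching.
4 (matching: (1,9), (2,8), (3,7), (4,10); upper bound min(|L|,|R|) = min(4,6) = 4)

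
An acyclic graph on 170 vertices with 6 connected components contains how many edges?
164 (Each of the 6 component trees on V_i vertices has V_i - 1 edges; summing gives V - C = 170 - 6 = 164)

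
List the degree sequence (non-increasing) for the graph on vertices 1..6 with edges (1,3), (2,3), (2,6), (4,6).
[2, 2, 2, 1, 1, 0] (degrees: deg(1)=1, deg(2)=2, deg(3)=2, deg(4)=1, deg(5)=0, deg(6)=2)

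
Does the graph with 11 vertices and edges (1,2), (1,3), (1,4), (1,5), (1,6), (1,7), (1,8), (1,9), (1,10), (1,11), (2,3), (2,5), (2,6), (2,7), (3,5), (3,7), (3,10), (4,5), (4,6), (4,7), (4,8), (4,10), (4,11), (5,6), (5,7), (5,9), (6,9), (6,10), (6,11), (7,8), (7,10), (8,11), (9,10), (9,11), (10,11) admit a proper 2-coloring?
No (odd cycle of length 3: 7 -> 1 -> 5 -> 7)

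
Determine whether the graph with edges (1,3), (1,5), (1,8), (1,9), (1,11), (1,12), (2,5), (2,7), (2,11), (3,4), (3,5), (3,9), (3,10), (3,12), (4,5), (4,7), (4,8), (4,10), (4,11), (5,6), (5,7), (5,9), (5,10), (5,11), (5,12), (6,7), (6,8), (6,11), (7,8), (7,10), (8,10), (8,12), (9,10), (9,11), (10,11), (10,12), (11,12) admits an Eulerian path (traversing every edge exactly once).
Yes (the graph is connected and exactly 2 vertices have odd degree: {2, 9}; any Eulerian path must start and end at those)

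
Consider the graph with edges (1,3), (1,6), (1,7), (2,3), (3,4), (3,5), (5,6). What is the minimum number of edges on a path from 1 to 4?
2 (path: 1 -> 3 -> 4, 2 edges)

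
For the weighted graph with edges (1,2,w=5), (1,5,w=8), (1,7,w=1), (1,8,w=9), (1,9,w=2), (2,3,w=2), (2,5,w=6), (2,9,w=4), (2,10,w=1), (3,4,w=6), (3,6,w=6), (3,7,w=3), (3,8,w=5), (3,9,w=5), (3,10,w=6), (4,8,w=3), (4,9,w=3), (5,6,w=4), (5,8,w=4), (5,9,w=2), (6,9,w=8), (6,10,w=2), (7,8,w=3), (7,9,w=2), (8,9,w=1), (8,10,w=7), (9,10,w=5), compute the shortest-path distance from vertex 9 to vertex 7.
2 (path: 9 -> 7; weights 2 = 2)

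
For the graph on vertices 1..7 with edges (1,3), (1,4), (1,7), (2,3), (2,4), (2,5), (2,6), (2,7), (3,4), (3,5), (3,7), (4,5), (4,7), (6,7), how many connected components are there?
1 (components: {1, 2, 3, 4, 5, 6, 7})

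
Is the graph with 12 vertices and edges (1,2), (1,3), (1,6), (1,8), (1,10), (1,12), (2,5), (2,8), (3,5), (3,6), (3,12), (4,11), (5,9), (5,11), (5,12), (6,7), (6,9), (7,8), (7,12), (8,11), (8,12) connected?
Yes (BFS from 1 visits [1, 2, 3, 6, 8, 10, 12, 5, 7, 9, 11, 4] — all 12 vertices reached)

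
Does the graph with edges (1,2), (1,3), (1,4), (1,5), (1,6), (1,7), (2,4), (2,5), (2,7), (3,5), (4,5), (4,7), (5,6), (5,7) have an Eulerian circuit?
Yes (the graph is connected and all 7 vertices have even degree)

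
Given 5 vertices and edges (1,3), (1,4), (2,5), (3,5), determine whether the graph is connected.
Yes (BFS from 1 visits [1, 3, 4, 5, 2] — all 5 vertices reached)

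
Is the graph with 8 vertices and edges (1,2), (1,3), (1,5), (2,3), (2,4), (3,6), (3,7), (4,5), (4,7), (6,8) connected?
Yes (BFS from 1 visits [1, 2, 3, 5, 4, 6, 7, 8] — all 8 vertices reached)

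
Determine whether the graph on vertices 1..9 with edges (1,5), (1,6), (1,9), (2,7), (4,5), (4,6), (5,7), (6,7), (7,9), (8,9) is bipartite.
Yes. Partition: {1, 3, 4, 7, 8}, {2, 5, 6, 9}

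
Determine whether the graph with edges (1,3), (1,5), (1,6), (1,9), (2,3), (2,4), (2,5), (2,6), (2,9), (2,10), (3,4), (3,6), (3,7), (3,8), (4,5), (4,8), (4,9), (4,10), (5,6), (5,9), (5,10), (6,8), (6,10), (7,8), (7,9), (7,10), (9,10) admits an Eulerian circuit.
Yes (the graph is connected and all 10 vertices have even degree)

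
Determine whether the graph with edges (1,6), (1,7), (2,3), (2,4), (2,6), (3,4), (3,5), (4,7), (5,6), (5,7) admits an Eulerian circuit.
No (6 vertices have odd degree: {2, 3, 4, 5, 6, 7}; Eulerian circuit requires 0)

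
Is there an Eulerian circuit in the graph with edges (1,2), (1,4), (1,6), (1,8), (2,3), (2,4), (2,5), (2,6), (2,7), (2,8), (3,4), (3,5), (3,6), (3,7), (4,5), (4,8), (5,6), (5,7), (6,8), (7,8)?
No (6 vertices have odd degree: {2, 3, 4, 5, 6, 8}; Eulerian circuit requires 0)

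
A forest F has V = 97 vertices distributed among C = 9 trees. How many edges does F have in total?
88 (Each of the 9 component trees on V_i vertices has V_i - 1 edges; summing gives V - C = 97 - 9 = 88)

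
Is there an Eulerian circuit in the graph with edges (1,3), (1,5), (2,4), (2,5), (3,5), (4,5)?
Yes (the graph is connected and all 5 vertices have even degree)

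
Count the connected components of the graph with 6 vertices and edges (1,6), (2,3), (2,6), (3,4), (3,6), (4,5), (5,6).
1 (components: {1, 2, 3, 4, 5, 6})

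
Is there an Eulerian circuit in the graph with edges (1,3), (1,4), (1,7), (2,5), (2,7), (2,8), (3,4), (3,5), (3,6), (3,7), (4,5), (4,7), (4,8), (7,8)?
No (8 vertices have odd degree: {1, 2, 3, 4, 5, 6, 7, 8}; Eulerian circuit requires 0)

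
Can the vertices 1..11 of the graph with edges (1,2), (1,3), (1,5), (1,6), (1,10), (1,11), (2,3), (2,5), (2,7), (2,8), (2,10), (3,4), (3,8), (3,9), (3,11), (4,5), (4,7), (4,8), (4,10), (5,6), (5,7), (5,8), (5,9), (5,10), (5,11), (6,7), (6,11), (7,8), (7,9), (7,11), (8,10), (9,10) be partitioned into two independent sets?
No (odd cycle of length 3: 3 -> 1 -> 2 -> 3)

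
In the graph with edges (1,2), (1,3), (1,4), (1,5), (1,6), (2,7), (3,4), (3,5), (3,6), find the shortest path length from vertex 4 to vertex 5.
2 (path: 4 -> 3 -> 5, 2 edges)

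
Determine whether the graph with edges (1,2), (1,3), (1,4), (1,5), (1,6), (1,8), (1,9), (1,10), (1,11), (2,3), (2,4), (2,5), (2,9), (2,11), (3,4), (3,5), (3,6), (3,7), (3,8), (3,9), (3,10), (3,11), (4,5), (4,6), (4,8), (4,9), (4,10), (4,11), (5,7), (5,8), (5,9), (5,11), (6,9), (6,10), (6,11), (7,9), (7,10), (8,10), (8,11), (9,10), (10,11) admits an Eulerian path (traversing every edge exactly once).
Yes (the graph is connected and exactly 2 vertices have odd degree: {1, 4}; any Eulerian path must start and end at those)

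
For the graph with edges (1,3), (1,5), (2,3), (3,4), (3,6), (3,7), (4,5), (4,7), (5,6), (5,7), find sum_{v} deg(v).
20 (handshake: sum of degrees = 2|E| = 2 x 10 = 20)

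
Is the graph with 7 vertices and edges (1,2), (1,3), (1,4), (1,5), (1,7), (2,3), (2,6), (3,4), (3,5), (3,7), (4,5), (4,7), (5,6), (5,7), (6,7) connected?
Yes (BFS from 1 visits [1, 2, 3, 4, 5, 7, 6] — all 7 vertices reached)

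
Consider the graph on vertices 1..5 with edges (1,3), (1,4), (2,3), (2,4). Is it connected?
No, it has 2 components: {1, 2, 3, 4}, {5}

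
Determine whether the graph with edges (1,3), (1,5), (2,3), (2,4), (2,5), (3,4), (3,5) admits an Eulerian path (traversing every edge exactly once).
Yes (the graph is connected and exactly 2 vertices have odd degree: {2, 5}; any Eulerian path must start and end at those)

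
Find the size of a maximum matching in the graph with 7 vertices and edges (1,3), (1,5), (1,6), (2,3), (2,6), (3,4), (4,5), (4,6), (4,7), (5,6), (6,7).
3 (matching: (1,5), (3,4), (6,7); upper bound floor(n/2) = floor(7/2) = 3)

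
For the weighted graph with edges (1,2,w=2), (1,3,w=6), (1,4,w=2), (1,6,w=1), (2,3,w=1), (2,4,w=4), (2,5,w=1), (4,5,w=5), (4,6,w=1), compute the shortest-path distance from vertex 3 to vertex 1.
3 (path: 3 -> 2 -> 1; weights 1 + 2 = 3)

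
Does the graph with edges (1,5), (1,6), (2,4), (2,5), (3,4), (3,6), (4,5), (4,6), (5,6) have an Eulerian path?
Yes — and in fact it has an Eulerian circuit (the graph is connected and all 6 vertices have even degree)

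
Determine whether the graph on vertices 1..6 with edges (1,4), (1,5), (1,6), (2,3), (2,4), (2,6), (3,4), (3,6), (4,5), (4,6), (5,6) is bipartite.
No (odd cycle of length 3: 4 -> 1 -> 5 -> 4)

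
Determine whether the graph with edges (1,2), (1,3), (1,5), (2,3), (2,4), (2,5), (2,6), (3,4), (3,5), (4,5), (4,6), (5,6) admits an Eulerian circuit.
No (4 vertices have odd degree: {1, 2, 5, 6}; Eulerian circuit requires 0)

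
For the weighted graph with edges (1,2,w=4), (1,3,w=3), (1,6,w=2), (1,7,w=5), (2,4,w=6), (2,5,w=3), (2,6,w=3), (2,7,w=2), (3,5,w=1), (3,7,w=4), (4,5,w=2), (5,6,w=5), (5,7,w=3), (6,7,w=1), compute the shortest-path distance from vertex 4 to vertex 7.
5 (path: 4 -> 5 -> 7; weights 2 + 3 = 5)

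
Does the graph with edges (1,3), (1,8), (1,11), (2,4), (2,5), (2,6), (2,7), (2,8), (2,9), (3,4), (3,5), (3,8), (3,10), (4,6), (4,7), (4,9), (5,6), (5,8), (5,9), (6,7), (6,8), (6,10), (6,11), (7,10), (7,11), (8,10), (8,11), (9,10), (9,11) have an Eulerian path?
No (10 vertices have odd degree: {1, 3, 4, 5, 6, 7, 8, 9, 10, 11}; Eulerian path requires 0 or 2)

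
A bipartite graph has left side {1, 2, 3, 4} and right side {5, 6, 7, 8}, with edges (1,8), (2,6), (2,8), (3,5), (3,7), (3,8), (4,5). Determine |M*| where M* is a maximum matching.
4 (matching: (1,8), (2,6), (3,7), (4,5); upper bound min(|L|,|R|) = min(4,4) = 4)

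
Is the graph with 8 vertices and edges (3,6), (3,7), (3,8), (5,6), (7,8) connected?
No, it has 4 components: {1}, {2}, {3, 5, 6, 7, 8}, {4}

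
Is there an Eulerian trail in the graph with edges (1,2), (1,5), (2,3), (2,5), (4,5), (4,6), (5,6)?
Yes (the graph is connected and exactly 2 vertices have odd degree: {2, 3}; any Eulerian path must start and end at those)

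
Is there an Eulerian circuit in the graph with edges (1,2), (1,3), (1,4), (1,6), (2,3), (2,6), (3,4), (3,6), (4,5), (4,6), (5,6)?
No (2 vertices have odd degree: {2, 6}; Eulerian circuit requires 0)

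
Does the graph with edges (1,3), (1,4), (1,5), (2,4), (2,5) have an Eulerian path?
Yes (the graph is connected and exactly 2 vertices have odd degree: {1, 3}; any Eulerian path must start and end at those)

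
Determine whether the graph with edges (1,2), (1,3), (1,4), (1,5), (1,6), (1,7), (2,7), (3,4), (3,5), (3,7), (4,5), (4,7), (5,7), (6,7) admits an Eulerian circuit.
Yes (the graph is connected and all 7 vertices have even degree)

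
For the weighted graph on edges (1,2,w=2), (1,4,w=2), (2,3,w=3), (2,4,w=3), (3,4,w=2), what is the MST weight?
6 (MST edges: (1,2,w=2), (1,4,w=2), (3,4,w=2); sum of weights 2 + 2 + 2 = 6)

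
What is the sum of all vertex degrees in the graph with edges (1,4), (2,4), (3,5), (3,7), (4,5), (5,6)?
12 (handshake: sum of degrees = 2|E| = 2 x 6 = 12)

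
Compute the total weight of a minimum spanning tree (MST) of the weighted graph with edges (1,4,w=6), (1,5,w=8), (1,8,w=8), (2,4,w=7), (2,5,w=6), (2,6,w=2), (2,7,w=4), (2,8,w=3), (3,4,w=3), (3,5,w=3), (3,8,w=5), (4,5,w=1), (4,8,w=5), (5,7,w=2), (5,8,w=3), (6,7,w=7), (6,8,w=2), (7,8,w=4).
19 (MST edges: (1,4,w=6), (2,6,w=2), (3,4,w=3), (4,5,w=1), (5,7,w=2), (5,8,w=3), (6,8,w=2); sum of weights 6 + 2 + 3 + 1 + 2 + 3 + 2 = 19)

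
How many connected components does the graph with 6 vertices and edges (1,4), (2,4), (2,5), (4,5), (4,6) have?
2 (components: {1, 2, 4, 5, 6}, {3})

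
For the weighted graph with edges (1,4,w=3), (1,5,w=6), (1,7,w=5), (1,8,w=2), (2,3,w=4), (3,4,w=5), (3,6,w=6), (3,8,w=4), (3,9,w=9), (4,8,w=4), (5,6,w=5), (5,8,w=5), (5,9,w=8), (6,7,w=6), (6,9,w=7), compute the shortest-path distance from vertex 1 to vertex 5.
6 (path: 1 -> 5; weights 6 = 6)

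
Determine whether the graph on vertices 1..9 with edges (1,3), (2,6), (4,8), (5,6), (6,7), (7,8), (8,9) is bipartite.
Yes. Partition: {1, 2, 4, 5, 7, 9}, {3, 6, 8}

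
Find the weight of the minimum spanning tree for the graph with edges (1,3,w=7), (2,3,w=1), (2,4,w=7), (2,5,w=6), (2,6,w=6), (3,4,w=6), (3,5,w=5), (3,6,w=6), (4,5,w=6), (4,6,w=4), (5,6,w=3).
20 (MST edges: (1,3,w=7), (2,3,w=1), (3,5,w=5), (4,6,w=4), (5,6,w=3); sum of weights 7 + 1 + 5 + 4 + 3 = 20)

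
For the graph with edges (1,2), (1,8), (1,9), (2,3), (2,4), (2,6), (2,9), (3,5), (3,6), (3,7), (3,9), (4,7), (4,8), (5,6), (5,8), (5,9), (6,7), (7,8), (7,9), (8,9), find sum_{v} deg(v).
40 (handshake: sum of degrees = 2|E| = 2 x 20 = 40)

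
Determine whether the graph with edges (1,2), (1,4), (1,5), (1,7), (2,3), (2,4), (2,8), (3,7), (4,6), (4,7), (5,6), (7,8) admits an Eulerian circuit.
Yes (the graph is connected and all 8 vertices have even degree)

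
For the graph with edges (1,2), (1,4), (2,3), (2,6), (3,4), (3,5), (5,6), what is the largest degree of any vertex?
3 (attained at vertices 2, 3)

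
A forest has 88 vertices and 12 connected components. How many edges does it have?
76 (Each of the 12 component trees on V_i vertices has V_i - 1 edges; summing gives V - C = 88 - 12 = 76)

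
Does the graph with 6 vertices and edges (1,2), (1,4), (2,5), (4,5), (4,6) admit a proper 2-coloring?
Yes. Partition: {1, 3, 5, 6}, {2, 4}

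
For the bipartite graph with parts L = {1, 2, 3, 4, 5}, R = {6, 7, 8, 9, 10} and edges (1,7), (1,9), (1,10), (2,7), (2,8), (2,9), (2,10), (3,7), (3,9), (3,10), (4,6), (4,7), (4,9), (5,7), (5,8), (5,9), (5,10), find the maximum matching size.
5 (matching: (1,10), (2,9), (3,7), (4,6), (5,8); upper bound min(|L|,|R|) = min(5,5) = 5)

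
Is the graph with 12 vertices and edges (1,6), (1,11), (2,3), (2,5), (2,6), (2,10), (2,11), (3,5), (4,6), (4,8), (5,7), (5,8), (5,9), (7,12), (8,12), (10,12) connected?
Yes (BFS from 1 visits [1, 6, 11, 2, 4, 3, 5, 10, 8, 7, 9, 12] — all 12 vertices reached)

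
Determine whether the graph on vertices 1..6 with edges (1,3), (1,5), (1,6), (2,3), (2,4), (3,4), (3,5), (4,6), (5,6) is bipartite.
No (odd cycle of length 3: 5 -> 1 -> 3 -> 5)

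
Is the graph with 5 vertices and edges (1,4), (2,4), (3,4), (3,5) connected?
Yes (BFS from 1 visits [1, 4, 2, 3, 5] — all 5 vertices reached)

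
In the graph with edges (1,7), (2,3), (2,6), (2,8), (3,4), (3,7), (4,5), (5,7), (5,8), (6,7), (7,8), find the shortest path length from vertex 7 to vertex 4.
2 (path: 7 -> 3 -> 4, 2 edges)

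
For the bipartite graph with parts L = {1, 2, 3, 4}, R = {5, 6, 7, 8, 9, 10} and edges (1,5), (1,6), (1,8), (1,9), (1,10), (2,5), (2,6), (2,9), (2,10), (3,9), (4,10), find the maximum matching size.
4 (matching: (1,8), (2,6), (3,9), (4,10); upper bound min(|L|,|R|) = min(4,6) = 4)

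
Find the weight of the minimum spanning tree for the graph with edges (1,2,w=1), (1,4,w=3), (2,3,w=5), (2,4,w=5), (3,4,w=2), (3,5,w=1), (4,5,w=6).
7 (MST edges: (1,2,w=1), (1,4,w=3), (3,4,w=2), (3,5,w=1); sum of weights 1 + 3 + 2 + 1 = 7)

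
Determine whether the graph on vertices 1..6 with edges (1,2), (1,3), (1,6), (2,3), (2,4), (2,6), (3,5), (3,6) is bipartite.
No (odd cycle of length 3: 6 -> 1 -> 3 -> 6)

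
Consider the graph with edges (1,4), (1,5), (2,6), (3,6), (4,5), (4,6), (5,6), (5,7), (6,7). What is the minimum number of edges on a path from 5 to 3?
2 (path: 5 -> 6 -> 3, 2 edges)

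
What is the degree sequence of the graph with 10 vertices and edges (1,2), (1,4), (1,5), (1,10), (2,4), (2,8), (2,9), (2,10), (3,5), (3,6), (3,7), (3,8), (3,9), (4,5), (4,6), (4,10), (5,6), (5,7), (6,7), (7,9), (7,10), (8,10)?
[5, 5, 5, 5, 5, 5, 4, 4, 3, 3] (degrees: deg(1)=4, deg(2)=5, deg(3)=5, deg(4)=5, deg(5)=5, deg(6)=4, deg(7)=5, deg(8)=3, deg(9)=3, deg(10)=5)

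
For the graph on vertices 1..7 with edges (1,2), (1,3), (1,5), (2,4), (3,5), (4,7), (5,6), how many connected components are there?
1 (components: {1, 2, 3, 4, 5, 6, 7})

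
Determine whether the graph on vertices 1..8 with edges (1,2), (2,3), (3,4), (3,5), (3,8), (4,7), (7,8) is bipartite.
Yes. Partition: {1, 3, 6, 7}, {2, 4, 5, 8}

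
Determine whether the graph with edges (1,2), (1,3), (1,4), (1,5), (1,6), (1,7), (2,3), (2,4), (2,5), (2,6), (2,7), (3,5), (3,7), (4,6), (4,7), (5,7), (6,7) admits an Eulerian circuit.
Yes (the graph is connected and all 7 vertices have even degree)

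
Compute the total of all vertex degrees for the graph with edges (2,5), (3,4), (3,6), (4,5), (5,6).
10 (handshake: sum of degrees = 2|E| = 2 x 5 = 10)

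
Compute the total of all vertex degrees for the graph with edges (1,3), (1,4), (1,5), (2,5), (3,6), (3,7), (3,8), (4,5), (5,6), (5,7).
20 (handshake: sum of degrees = 2|E| = 2 x 10 = 20)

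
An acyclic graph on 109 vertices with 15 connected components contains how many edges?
94 (Each of the 15 component trees on V_i vertices has V_i - 1 edges; summing gives V - C = 109 - 15 = 94)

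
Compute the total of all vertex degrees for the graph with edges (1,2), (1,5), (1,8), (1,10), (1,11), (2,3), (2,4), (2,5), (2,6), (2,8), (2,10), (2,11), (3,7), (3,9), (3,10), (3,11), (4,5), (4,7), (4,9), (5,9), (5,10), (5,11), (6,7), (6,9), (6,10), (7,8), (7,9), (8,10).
56 (handshake: sum of degrees = 2|E| = 2 x 28 = 56)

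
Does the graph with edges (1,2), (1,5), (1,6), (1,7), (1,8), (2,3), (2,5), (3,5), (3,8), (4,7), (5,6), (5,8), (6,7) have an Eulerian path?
No (8 vertices have odd degree: {1, 2, 3, 4, 5, 6, 7, 8}; Eulerian path requires 0 or 2)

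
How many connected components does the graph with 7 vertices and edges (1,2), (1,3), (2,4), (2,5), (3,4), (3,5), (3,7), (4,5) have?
2 (components: {1, 2, 3, 4, 5, 7}, {6})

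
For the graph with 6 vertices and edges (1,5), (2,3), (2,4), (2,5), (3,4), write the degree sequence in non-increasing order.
[3, 2, 2, 2, 1, 0] (degrees: deg(1)=1, deg(2)=3, deg(3)=2, deg(4)=2, deg(5)=2, deg(6)=0)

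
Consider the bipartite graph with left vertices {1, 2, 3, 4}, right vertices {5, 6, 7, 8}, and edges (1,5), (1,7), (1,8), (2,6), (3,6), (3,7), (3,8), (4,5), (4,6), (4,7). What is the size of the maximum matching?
4 (matching: (1,8), (2,6), (3,7), (4,5); upper bound min(|L|,|R|) = min(4,4) = 4)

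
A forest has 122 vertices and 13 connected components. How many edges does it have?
109 (Each of the 13 component trees on V_i vertices has V_i - 1 edges; summing gives V - C = 122 - 13 = 109)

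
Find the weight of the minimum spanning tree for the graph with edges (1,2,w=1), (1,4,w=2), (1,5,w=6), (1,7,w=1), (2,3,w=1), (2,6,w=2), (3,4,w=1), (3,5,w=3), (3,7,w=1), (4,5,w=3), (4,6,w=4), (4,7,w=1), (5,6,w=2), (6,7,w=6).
8 (MST edges: (1,2,w=1), (1,7,w=1), (2,3,w=1), (2,6,w=2), (3,4,w=1), (5,6,w=2); sum of weights 1 + 1 + 1 + 2 + 1 + 2 = 8)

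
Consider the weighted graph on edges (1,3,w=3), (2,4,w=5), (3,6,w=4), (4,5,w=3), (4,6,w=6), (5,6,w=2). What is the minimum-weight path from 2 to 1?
17 (path: 2 -> 4 -> 5 -> 6 -> 3 -> 1; weights 5 + 3 + 2 + 4 + 3 = 17)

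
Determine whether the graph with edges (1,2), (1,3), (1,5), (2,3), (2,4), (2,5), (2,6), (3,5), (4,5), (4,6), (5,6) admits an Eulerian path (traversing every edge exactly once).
No (6 vertices have odd degree: {1, 2, 3, 4, 5, 6}; Eulerian path requires 0 or 2)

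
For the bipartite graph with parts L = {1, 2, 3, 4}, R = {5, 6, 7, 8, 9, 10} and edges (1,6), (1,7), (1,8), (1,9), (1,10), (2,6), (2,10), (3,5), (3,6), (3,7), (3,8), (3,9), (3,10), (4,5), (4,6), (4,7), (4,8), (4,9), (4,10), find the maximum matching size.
4 (matching: (1,7), (2,10), (3,9), (4,8); upper bound min(|L|,|R|) = min(4,6) = 4)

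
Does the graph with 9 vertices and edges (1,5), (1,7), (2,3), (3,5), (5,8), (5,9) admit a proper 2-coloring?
Yes. Partition: {1, 3, 4, 6, 8, 9}, {2, 5, 7}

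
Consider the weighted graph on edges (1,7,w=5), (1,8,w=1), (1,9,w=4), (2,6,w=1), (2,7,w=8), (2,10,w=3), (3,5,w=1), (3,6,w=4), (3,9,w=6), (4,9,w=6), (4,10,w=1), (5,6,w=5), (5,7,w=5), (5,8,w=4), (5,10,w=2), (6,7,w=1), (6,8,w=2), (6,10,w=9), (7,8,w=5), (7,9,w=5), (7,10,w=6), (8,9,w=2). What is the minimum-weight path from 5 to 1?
5 (path: 5 -> 8 -> 1; weights 4 + 1 = 5)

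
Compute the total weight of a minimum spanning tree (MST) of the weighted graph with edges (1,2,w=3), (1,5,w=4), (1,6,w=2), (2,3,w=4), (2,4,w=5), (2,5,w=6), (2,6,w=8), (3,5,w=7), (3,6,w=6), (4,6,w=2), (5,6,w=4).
15 (MST edges: (1,2,w=3), (1,5,w=4), (1,6,w=2), (2,3,w=4), (4,6,w=2); sum of weights 3 + 4 + 2 + 4 + 2 = 15)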